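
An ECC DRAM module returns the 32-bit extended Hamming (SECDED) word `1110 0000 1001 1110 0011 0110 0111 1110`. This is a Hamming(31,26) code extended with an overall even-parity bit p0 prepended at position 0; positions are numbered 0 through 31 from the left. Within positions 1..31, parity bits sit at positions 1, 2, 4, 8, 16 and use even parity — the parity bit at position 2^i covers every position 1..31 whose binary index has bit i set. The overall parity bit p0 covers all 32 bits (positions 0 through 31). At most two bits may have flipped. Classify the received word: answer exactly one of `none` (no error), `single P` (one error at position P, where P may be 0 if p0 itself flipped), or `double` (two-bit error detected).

double

s1: b1⊕b3⊕b5⊕b7⊕b9⊕b11⊕b13⊕b15⊕b17⊕b19⊕b21⊕b23⊕b25⊕b27⊕b29⊕b31 = 1⊕0⊕0⊕0⊕0⊕1⊕1⊕0⊕0⊕1⊕1⊕0⊕1⊕1⊕1⊕0 = 0
s2: b2⊕b3⊕b6⊕b7⊕b10⊕b11⊕b14⊕b15⊕b18⊕b19⊕b22⊕b23⊕b26⊕b27⊕b30⊕b31 = 1⊕0⊕0⊕0⊕0⊕1⊕1⊕0⊕1⊕1⊕1⊕0⊕1⊕1⊕1⊕0 = 1
s4: b4⊕b5⊕b6⊕b7⊕b12⊕b13⊕b14⊕b15⊕b20⊕b21⊕b22⊕b23⊕b28⊕b29⊕b30⊕b31 = 0⊕0⊕0⊕0⊕1⊕1⊕1⊕0⊕0⊕1⊕1⊕0⊕1⊕1⊕1⊕0 = 0
s8: b8⊕b9⊕b10⊕b11⊕b12⊕b13⊕b14⊕b15⊕b24⊕b25⊕b26⊕b27⊕b28⊕b29⊕b30⊕b31 = 1⊕0⊕0⊕1⊕1⊕1⊕1⊕0⊕0⊕1⊕1⊕1⊕1⊕1⊕1⊕0 = 1
s16: b16⊕b17⊕b18⊕b19⊕b20⊕b21⊕b22⊕b23⊕b24⊕b25⊕b26⊕b27⊕b28⊕b29⊕b30⊕b31 = 0⊕0⊕1⊕1⊕0⊕1⊕1⊕0⊕0⊕1⊕1⊕1⊕1⊕1⊕1⊕0 = 0
Syndrome (s16...s1) = 01010 → position 10.
Overall parity (XOR of all 32 bits, including p0): 1⊕1⊕1⊕0⊕0⊕0⊕0⊕0⊕1⊕0⊕0⊕1⊕1⊕1⊕1⊕0⊕0⊕0⊕1⊕1⊕0⊕1⊕1⊕0⊕0⊕1⊕1⊕1⊕1⊕1⊕1⊕0 = 0
Overall=0, syndrome position=10 → double-bit error detected (uncorrectable).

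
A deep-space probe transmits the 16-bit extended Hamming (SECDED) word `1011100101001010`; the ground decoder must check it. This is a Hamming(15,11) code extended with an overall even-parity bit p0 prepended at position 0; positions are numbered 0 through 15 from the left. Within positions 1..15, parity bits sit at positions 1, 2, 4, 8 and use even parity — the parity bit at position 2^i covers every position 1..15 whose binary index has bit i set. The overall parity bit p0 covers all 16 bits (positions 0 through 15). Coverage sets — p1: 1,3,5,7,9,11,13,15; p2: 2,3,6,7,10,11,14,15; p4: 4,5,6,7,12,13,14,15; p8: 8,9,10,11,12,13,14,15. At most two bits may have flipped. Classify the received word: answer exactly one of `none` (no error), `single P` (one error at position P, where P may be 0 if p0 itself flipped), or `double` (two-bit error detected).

s1: b1⊕b3⊕b5⊕b7⊕b9⊕b11⊕b13⊕b15 = 0⊕1⊕0⊕1⊕1⊕0⊕0⊕0 = 1
s2: b2⊕b3⊕b6⊕b7⊕b10⊕b11⊕b14⊕b15 = 1⊕1⊕0⊕1⊕0⊕0⊕1⊕0 = 0
s4: b4⊕b5⊕b6⊕b7⊕b12⊕b13⊕b14⊕b15 = 1⊕0⊕0⊕1⊕1⊕0⊕1⊕0 = 0
s8: b8⊕b9⊕b10⊕b11⊕b12⊕b13⊕b14⊕b15 = 0⊕1⊕0⊕0⊕1⊕0⊕1⊕0 = 1
Syndrome (s8...s1) = 1001 → position 9.
Overall parity (XOR of all 16 bits, including p0): 1⊕0⊕1⊕1⊕1⊕0⊕0⊕1⊕0⊕1⊕0⊕0⊕1⊕0⊕1⊕0 = 0
Overall=0, syndrome position=9 → double-bit error detected (uncorrectable).

double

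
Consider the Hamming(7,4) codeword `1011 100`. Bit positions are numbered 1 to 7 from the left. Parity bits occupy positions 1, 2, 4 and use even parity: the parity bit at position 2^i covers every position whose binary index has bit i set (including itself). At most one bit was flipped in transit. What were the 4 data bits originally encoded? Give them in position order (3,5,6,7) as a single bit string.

0100

s1: b1⊕b3⊕b5⊕b7 = 1⊕1⊕1⊕0 = 1
s2: b2⊕b3⊕b6⊕b7 = 0⊕1⊕0⊕0 = 1
s4: b4⊕b5⊕b6⊕b7 = 1⊕1⊕0⊕0 = 0
Syndrome (s4...s1) = 011 → position 3.
Flip bit 3: corrected codeword = 1001100
Data bits at positions 3,5,6,7: 0100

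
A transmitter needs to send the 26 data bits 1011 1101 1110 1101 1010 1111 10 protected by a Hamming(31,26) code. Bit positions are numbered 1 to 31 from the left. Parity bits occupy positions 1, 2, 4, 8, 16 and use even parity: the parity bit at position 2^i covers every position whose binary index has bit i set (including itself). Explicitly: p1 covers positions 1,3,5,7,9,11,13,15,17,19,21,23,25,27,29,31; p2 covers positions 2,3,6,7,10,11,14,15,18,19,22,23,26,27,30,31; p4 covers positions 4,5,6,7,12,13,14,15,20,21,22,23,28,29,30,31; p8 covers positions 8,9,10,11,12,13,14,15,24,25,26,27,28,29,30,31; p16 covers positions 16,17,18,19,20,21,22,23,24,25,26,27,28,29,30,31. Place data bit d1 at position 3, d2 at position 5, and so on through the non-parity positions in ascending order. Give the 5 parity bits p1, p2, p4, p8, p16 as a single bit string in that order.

Place data bits at non-power-of-two positions: b3=1, b5=0, b6=1, b7=1, b9=1, b10=1, b11=0, b12=1, b13=1, b14=1, b15=1, b17=0, b18=1, b19=1, b20=0, b21=1, b22=1, b23=0, b24=1, b25=0, b26=1, b27=1, b28=1, b29=1, b30=1, b31=0.
p1 = XOR of data positions {3,5,7,9,11,13,15,17,19,21,23,25,27,29,31} = 1⊕0⊕1⊕1⊕0⊕1⊕1⊕0⊕1⊕1⊕0⊕0⊕1⊕1⊕0 = 1
p2 = XOR of data positions {3,6,7,10,11,14,15,18,19,22,23,26,27,30,31} = 1⊕1⊕1⊕1⊕0⊕1⊕1⊕1⊕1⊕1⊕0⊕1⊕1⊕1⊕0 = 0
p4 = XOR of data positions {5,6,7,12,13,14,15,20,21,22,23,28,29,30,31} = 0⊕1⊕1⊕1⊕1⊕1⊕1⊕0⊕1⊕1⊕0⊕1⊕1⊕1⊕0 = 1
p8 = XOR of data positions {9,10,11,12,13,14,15,24,25,26,27,28,29,30,31} = 1⊕1⊕0⊕1⊕1⊕1⊕1⊕1⊕0⊕1⊕1⊕1⊕1⊕1⊕0 = 0
p16 = XOR of data positions {17,18,19,20,21,22,23,24,25,26,27,28,29,30,31} = 0⊕1⊕1⊕0⊕1⊕1⊕0⊕1⊕0⊕1⊕1⊕1⊕1⊕1⊕0 = 0
Parity bits p1,p2,p4,p8,p16 = 10100

10100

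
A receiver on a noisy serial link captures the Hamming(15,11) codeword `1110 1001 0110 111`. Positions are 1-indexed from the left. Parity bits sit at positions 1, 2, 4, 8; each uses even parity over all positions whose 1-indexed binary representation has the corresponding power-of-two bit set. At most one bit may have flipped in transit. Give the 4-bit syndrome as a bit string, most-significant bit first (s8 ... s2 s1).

s1: b1⊕b3⊕b5⊕b7⊕b9⊕b11⊕b13⊕b15 = 1⊕1⊕1⊕0⊕0⊕1⊕1⊕1 = 0
s2: b2⊕b3⊕b6⊕b7⊕b10⊕b11⊕b14⊕b15 = 1⊕1⊕0⊕0⊕1⊕1⊕1⊕1 = 0
s4: b4⊕b5⊕b6⊕b7⊕b12⊕b13⊕b14⊕b15 = 0⊕1⊕0⊕0⊕0⊕1⊕1⊕1 = 0
s8: b8⊕b9⊕b10⊕b11⊕b12⊕b13⊕b14⊕b15 = 1⊕0⊕1⊕1⊕0⊕1⊕1⊕1 = 0
Syndrome (s8...s1) = 0000 → position 0 (no error).

0000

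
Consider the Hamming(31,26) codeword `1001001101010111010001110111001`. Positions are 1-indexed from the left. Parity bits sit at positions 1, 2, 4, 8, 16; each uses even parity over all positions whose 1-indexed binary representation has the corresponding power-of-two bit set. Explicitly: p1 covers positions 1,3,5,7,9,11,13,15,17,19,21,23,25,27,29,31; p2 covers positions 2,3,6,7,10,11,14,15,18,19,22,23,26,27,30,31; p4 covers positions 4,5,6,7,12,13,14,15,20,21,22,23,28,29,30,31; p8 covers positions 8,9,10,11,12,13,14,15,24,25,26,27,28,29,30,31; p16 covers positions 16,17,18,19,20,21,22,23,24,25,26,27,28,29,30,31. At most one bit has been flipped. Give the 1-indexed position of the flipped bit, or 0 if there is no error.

20

s1: b1⊕b3⊕b5⊕b7⊕b9⊕b11⊕b13⊕b15⊕b17⊕b19⊕b21⊕b23⊕b25⊕b27⊕b29⊕b31 = 1⊕0⊕0⊕1⊕0⊕0⊕0⊕1⊕0⊕0⊕0⊕1⊕0⊕1⊕0⊕1 = 0
s2: b2⊕b3⊕b6⊕b7⊕b10⊕b11⊕b14⊕b15⊕b18⊕b19⊕b22⊕b23⊕b26⊕b27⊕b30⊕b31 = 0⊕0⊕0⊕1⊕1⊕0⊕1⊕1⊕1⊕0⊕1⊕1⊕1⊕1⊕0⊕1 = 0
s4: b4⊕b5⊕b6⊕b7⊕b12⊕b13⊕b14⊕b15⊕b20⊕b21⊕b22⊕b23⊕b28⊕b29⊕b30⊕b31 = 1⊕0⊕0⊕1⊕1⊕0⊕1⊕1⊕0⊕0⊕1⊕1⊕1⊕0⊕0⊕1 = 1
s8: b8⊕b9⊕b10⊕b11⊕b12⊕b13⊕b14⊕b15⊕b24⊕b25⊕b26⊕b27⊕b28⊕b29⊕b30⊕b31 = 1⊕0⊕1⊕0⊕1⊕0⊕1⊕1⊕1⊕0⊕1⊕1⊕1⊕0⊕0⊕1 = 0
s16: b16⊕b17⊕b18⊕b19⊕b20⊕b21⊕b22⊕b23⊕b24⊕b25⊕b26⊕b27⊕b28⊕b29⊕b30⊕b31 = 1⊕0⊕1⊕0⊕0⊕0⊕1⊕1⊕1⊕0⊕1⊕1⊕1⊕0⊕0⊕1 = 1
Syndrome (s16...s1) = 10100 → position 20.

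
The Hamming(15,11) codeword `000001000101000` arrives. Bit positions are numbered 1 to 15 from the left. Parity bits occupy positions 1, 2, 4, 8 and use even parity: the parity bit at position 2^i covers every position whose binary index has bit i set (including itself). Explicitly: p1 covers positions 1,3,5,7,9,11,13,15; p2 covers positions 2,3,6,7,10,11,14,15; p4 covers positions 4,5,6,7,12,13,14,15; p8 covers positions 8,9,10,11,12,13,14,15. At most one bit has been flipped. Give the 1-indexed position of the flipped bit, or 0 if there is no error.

0

s1: b1⊕b3⊕b5⊕b7⊕b9⊕b11⊕b13⊕b15 = 0⊕0⊕0⊕0⊕0⊕0⊕0⊕0 = 0
s2: b2⊕b3⊕b6⊕b7⊕b10⊕b11⊕b14⊕b15 = 0⊕0⊕1⊕0⊕1⊕0⊕0⊕0 = 0
s4: b4⊕b5⊕b6⊕b7⊕b12⊕b13⊕b14⊕b15 = 0⊕0⊕1⊕0⊕1⊕0⊕0⊕0 = 0
s8: b8⊕b9⊕b10⊕b11⊕b12⊕b13⊕b14⊕b15 = 0⊕0⊕1⊕0⊕1⊕0⊕0⊕0 = 0
Syndrome (s8...s1) = 0000 → position 0 (no error).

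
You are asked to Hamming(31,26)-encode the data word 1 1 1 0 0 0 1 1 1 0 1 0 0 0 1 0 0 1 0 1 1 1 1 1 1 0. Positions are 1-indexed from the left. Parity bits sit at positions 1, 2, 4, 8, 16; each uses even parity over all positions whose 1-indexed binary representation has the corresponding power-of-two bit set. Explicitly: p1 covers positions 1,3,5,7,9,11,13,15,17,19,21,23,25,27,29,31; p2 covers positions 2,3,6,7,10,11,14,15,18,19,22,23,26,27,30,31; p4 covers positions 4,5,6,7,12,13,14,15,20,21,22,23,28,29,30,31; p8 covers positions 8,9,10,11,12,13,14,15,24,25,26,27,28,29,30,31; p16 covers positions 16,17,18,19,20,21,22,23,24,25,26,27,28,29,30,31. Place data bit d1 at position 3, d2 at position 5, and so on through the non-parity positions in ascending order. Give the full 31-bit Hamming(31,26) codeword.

1010110000111010000100101111110

Place data bits at non-power-of-two positions: b3=1, b5=1, b6=1, b7=0, b9=0, b10=0, b11=1, b12=1, b13=1, b14=0, b15=1, b17=0, b18=0, b19=0, b20=1, b21=0, b22=0, b23=1, b24=0, b25=1, b26=1, b27=1, b28=1, b29=1, b30=1, b31=0.
p1 = XOR of data positions {3,5,7,9,11,13,15,17,19,21,23,25,27,29,31} = 1⊕1⊕0⊕0⊕1⊕1⊕1⊕0⊕0⊕0⊕1⊕1⊕1⊕1⊕0 = 1
p2 = XOR of data positions {3,6,7,10,11,14,15,18,19,22,23,26,27,30,31} = 1⊕1⊕0⊕0⊕1⊕0⊕1⊕0⊕0⊕0⊕1⊕1⊕1⊕1⊕0 = 0
p4 = XOR of data positions {5,6,7,12,13,14,15,20,21,22,23,28,29,30,31} = 1⊕1⊕0⊕1⊕1⊕0⊕1⊕1⊕0⊕0⊕1⊕1⊕1⊕1⊕0 = 0
p8 = XOR of data positions {9,10,11,12,13,14,15,24,25,26,27,28,29,30,31} = 0⊕0⊕1⊕1⊕1⊕0⊕1⊕0⊕1⊕1⊕1⊕1⊕1⊕1⊕0 = 0
p16 = XOR of data positions {17,18,19,20,21,22,23,24,25,26,27,28,29,30,31} = 0⊕0⊕0⊕1⊕0⊕0⊕1⊕0⊕1⊕1⊕1⊕1⊕1⊕1⊕0 = 0
Codeword b1..b31 = 1010110000111010000100101111110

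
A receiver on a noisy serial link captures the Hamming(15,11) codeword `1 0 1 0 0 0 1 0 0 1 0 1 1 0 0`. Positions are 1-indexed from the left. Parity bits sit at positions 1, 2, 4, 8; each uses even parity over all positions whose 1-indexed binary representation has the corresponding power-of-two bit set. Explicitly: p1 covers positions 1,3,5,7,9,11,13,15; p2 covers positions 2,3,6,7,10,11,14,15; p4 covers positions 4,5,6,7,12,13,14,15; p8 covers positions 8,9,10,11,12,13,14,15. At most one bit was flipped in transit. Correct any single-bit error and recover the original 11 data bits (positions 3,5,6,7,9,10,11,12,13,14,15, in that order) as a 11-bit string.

10010101110

s1: b1⊕b3⊕b5⊕b7⊕b9⊕b11⊕b13⊕b15 = 1⊕1⊕0⊕1⊕0⊕0⊕1⊕0 = 0
s2: b2⊕b3⊕b6⊕b7⊕b10⊕b11⊕b14⊕b15 = 0⊕1⊕0⊕1⊕1⊕0⊕0⊕0 = 1
s4: b4⊕b5⊕b6⊕b7⊕b12⊕b13⊕b14⊕b15 = 0⊕0⊕0⊕1⊕1⊕1⊕0⊕0 = 1
s8: b8⊕b9⊕b10⊕b11⊕b12⊕b13⊕b14⊕b15 = 0⊕0⊕1⊕0⊕1⊕1⊕0⊕0 = 1
Syndrome (s8...s1) = 1110 → position 14.
Flip bit 14: corrected codeword = 101000100101110
Data bits at positions 3,5,6,7,9,10,11,12,13,14,15: 10010101110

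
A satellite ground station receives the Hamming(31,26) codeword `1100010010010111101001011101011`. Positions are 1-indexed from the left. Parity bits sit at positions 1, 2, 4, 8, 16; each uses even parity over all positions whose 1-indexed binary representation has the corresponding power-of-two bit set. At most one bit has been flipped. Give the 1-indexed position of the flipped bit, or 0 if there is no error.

3

s1: b1⊕b3⊕b5⊕b7⊕b9⊕b11⊕b13⊕b15⊕b17⊕b19⊕b21⊕b23⊕b25⊕b27⊕b29⊕b31 = 1⊕0⊕0⊕0⊕1⊕0⊕0⊕1⊕1⊕1⊕0⊕0⊕1⊕0⊕0⊕1 = 1
s2: b2⊕b3⊕b6⊕b7⊕b10⊕b11⊕b14⊕b15⊕b18⊕b19⊕b22⊕b23⊕b26⊕b27⊕b30⊕b31 = 1⊕0⊕1⊕0⊕0⊕0⊕1⊕1⊕0⊕1⊕1⊕0⊕1⊕0⊕1⊕1 = 1
s4: b4⊕b5⊕b6⊕b7⊕b12⊕b13⊕b14⊕b15⊕b20⊕b21⊕b22⊕b23⊕b28⊕b29⊕b30⊕b31 = 0⊕0⊕1⊕0⊕1⊕0⊕1⊕1⊕0⊕0⊕1⊕0⊕1⊕0⊕1⊕1 = 0
s8: b8⊕b9⊕b10⊕b11⊕b12⊕b13⊕b14⊕b15⊕b24⊕b25⊕b26⊕b27⊕b28⊕b29⊕b30⊕b31 = 0⊕1⊕0⊕0⊕1⊕0⊕1⊕1⊕1⊕1⊕1⊕0⊕1⊕0⊕1⊕1 = 0
s16: b16⊕b17⊕b18⊕b19⊕b20⊕b21⊕b22⊕b23⊕b24⊕b25⊕b26⊕b27⊕b28⊕b29⊕b30⊕b31 = 1⊕1⊕0⊕1⊕0⊕0⊕1⊕0⊕1⊕1⊕1⊕0⊕1⊕0⊕1⊕1 = 0
Syndrome (s16...s1) = 00011 → position 3.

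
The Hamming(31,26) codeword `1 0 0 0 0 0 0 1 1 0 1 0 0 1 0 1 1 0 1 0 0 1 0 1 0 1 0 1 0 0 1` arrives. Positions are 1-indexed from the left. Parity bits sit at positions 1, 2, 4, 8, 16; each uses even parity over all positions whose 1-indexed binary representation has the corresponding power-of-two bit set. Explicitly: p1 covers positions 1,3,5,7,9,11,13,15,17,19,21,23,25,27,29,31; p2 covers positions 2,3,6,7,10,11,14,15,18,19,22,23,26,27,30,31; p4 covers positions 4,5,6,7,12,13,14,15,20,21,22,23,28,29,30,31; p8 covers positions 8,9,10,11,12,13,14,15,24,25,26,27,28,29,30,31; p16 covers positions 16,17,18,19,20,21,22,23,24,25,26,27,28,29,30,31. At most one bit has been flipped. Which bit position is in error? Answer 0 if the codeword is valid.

s1: b1⊕b3⊕b5⊕b7⊕b9⊕b11⊕b13⊕b15⊕b17⊕b19⊕b21⊕b23⊕b25⊕b27⊕b29⊕b31 = 1⊕0⊕0⊕0⊕1⊕1⊕0⊕0⊕1⊕1⊕0⊕0⊕0⊕0⊕0⊕1 = 0
s2: b2⊕b3⊕b6⊕b7⊕b10⊕b11⊕b14⊕b15⊕b18⊕b19⊕b22⊕b23⊕b26⊕b27⊕b30⊕b31 = 0⊕0⊕0⊕0⊕0⊕1⊕1⊕0⊕0⊕1⊕1⊕0⊕1⊕0⊕0⊕1 = 0
s4: b4⊕b5⊕b6⊕b7⊕b12⊕b13⊕b14⊕b15⊕b20⊕b21⊕b22⊕b23⊕b28⊕b29⊕b30⊕b31 = 0⊕0⊕0⊕0⊕0⊕0⊕1⊕0⊕0⊕0⊕1⊕0⊕1⊕0⊕0⊕1 = 0
s8: b8⊕b9⊕b10⊕b11⊕b12⊕b13⊕b14⊕b15⊕b24⊕b25⊕b26⊕b27⊕b28⊕b29⊕b30⊕b31 = 1⊕1⊕0⊕1⊕0⊕0⊕1⊕0⊕1⊕0⊕1⊕0⊕1⊕0⊕0⊕1 = 0
s16: b16⊕b17⊕b18⊕b19⊕b20⊕b21⊕b22⊕b23⊕b24⊕b25⊕b26⊕b27⊕b28⊕b29⊕b30⊕b31 = 1⊕1⊕0⊕1⊕0⊕0⊕1⊕0⊕1⊕0⊕1⊕0⊕1⊕0⊕0⊕1 = 0
Syndrome (s16...s1) = 00000 → position 0 (no error).

0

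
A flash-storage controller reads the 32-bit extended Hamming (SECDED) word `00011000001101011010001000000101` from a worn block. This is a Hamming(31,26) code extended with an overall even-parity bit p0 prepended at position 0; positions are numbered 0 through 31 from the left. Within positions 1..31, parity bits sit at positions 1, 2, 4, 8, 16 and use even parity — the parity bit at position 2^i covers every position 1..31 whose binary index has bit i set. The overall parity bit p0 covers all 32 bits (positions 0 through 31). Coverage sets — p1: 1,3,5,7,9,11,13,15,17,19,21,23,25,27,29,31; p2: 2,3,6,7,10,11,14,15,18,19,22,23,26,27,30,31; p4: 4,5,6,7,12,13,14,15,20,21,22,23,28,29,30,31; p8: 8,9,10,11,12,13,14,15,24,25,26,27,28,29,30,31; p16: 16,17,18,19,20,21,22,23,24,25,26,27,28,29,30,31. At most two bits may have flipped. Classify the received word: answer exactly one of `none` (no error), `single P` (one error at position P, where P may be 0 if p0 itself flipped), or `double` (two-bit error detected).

s1: b1⊕b3⊕b5⊕b7⊕b9⊕b11⊕b13⊕b15⊕b17⊕b19⊕b21⊕b23⊕b25⊕b27⊕b29⊕b31 = 0⊕1⊕0⊕0⊕0⊕1⊕1⊕1⊕0⊕0⊕0⊕0⊕0⊕0⊕1⊕1 = 0
s2: b2⊕b3⊕b6⊕b7⊕b10⊕b11⊕b14⊕b15⊕b18⊕b19⊕b22⊕b23⊕b26⊕b27⊕b30⊕b31 = 0⊕1⊕0⊕0⊕1⊕1⊕0⊕1⊕1⊕0⊕1⊕0⊕0⊕0⊕0⊕1 = 1
s4: b4⊕b5⊕b6⊕b7⊕b12⊕b13⊕b14⊕b15⊕b20⊕b21⊕b22⊕b23⊕b28⊕b29⊕b30⊕b31 = 1⊕0⊕0⊕0⊕0⊕1⊕0⊕1⊕0⊕0⊕1⊕0⊕0⊕1⊕0⊕1 = 0
s8: b8⊕b9⊕b10⊕b11⊕b12⊕b13⊕b14⊕b15⊕b24⊕b25⊕b26⊕b27⊕b28⊕b29⊕b30⊕b31 = 0⊕0⊕1⊕1⊕0⊕1⊕0⊕1⊕0⊕0⊕0⊕0⊕0⊕1⊕0⊕1 = 0
s16: b16⊕b17⊕b18⊕b19⊕b20⊕b21⊕b22⊕b23⊕b24⊕b25⊕b26⊕b27⊕b28⊕b29⊕b30⊕b31 = 1⊕0⊕1⊕0⊕0⊕0⊕1⊕0⊕0⊕0⊕0⊕0⊕0⊕1⊕0⊕1 = 1
Syndrome (s16...s1) = 10010 → position 18.
Overall parity (XOR of all 32 bits, including p0): 0⊕0⊕0⊕1⊕1⊕0⊕0⊕0⊕0⊕0⊕1⊕1⊕0⊕1⊕0⊕1⊕1⊕0⊕1⊕0⊕0⊕0⊕1⊕0⊕0⊕0⊕0⊕0⊕0⊕1⊕0⊕1 = 1
Overall=1, syndrome position=18 → single-bit error at position 18.

single 18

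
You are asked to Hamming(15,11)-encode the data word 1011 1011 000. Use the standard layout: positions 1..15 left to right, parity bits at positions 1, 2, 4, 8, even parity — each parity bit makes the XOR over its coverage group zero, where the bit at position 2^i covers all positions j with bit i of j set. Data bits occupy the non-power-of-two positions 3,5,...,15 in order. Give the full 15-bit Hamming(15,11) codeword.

001101111011000

Place data bits at non-power-of-two positions: b3=1, b5=0, b6=1, b7=1, b9=1, b10=0, b11=1, b12=1, b13=0, b14=0, b15=0.
p1 = XOR of data positions {3,5,7,9,11,13,15} = 1⊕0⊕1⊕1⊕1⊕0⊕0 = 0
p2 = XOR of data positions {3,6,7,10,11,14,15} = 1⊕1⊕1⊕0⊕1⊕0⊕0 = 0
p4 = XOR of data positions {5,6,7,12,13,14,15} = 0⊕1⊕1⊕1⊕0⊕0⊕0 = 1
p8 = XOR of data positions {9,10,11,12,13,14,15} = 1⊕0⊕1⊕1⊕0⊕0⊕0 = 1
Codeword b1..b15 = 001101111011000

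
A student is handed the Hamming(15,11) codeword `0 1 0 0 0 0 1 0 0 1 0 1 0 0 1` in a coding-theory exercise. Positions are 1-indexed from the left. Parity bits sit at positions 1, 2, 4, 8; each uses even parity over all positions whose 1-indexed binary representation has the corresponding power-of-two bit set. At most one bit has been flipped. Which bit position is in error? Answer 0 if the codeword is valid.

s1: b1⊕b3⊕b5⊕b7⊕b9⊕b11⊕b13⊕b15 = 0⊕0⊕0⊕1⊕0⊕0⊕0⊕1 = 0
s2: b2⊕b3⊕b6⊕b7⊕b10⊕b11⊕b14⊕b15 = 1⊕0⊕0⊕1⊕1⊕0⊕0⊕1 = 0
s4: b4⊕b5⊕b6⊕b7⊕b12⊕b13⊕b14⊕b15 = 0⊕0⊕0⊕1⊕1⊕0⊕0⊕1 = 1
s8: b8⊕b9⊕b10⊕b11⊕b12⊕b13⊕b14⊕b15 = 0⊕0⊕1⊕0⊕1⊕0⊕0⊕1 = 1
Syndrome (s8...s1) = 1100 → position 12.

12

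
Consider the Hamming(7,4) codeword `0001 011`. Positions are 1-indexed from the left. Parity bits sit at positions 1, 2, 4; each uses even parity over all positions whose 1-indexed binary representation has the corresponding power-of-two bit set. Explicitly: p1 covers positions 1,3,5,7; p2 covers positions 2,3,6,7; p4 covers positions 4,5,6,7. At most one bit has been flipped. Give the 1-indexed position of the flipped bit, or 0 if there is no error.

s1: b1⊕b3⊕b5⊕b7 = 0⊕0⊕0⊕1 = 1
s2: b2⊕b3⊕b6⊕b7 = 0⊕0⊕1⊕1 = 0
s4: b4⊕b5⊕b6⊕b7 = 1⊕0⊕1⊕1 = 1
Syndrome (s4...s1) = 101 → position 5.

5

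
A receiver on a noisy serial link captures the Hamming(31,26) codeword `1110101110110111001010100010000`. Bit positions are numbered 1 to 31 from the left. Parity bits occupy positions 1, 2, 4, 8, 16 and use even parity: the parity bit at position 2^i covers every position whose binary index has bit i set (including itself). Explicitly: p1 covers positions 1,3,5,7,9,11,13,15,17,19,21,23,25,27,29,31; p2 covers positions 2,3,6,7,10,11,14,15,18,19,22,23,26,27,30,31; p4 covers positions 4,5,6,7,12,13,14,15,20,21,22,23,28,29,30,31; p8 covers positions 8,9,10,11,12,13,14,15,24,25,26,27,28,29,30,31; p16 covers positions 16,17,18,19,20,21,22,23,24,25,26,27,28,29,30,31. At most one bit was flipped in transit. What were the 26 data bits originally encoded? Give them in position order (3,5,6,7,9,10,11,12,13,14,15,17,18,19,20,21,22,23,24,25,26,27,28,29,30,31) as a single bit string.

11011011011001010100010001

s1: b1⊕b3⊕b5⊕b7⊕b9⊕b11⊕b13⊕b15⊕b17⊕b19⊕b21⊕b23⊕b25⊕b27⊕b29⊕b31 = 1⊕1⊕1⊕1⊕1⊕1⊕0⊕1⊕0⊕1⊕1⊕1⊕0⊕1⊕0⊕0 = 1
s2: b2⊕b3⊕b6⊕b7⊕b10⊕b11⊕b14⊕b15⊕b18⊕b19⊕b22⊕b23⊕b26⊕b27⊕b30⊕b31 = 1⊕1⊕0⊕1⊕0⊕1⊕1⊕1⊕0⊕1⊕0⊕1⊕0⊕1⊕0⊕0 = 1
s4: b4⊕b5⊕b6⊕b7⊕b12⊕b13⊕b14⊕b15⊕b20⊕b21⊕b22⊕b23⊕b28⊕b29⊕b30⊕b31 = 0⊕1⊕0⊕1⊕1⊕0⊕1⊕1⊕0⊕1⊕0⊕1⊕0⊕0⊕0⊕0 = 1
s8: b8⊕b9⊕b10⊕b11⊕b12⊕b13⊕b14⊕b15⊕b24⊕b25⊕b26⊕b27⊕b28⊕b29⊕b30⊕b31 = 1⊕1⊕0⊕1⊕1⊕0⊕1⊕1⊕0⊕0⊕0⊕1⊕0⊕0⊕0⊕0 = 1
s16: b16⊕b17⊕b18⊕b19⊕b20⊕b21⊕b22⊕b23⊕b24⊕b25⊕b26⊕b27⊕b28⊕b29⊕b30⊕b31 = 1⊕0⊕0⊕1⊕0⊕1⊕0⊕1⊕0⊕0⊕0⊕1⊕0⊕0⊕0⊕0 = 1
Syndrome (s16...s1) = 11111 → position 31.
Flip bit 31: corrected codeword = 1110101110110111001010100010001
Data bits at positions 3,5,6,7,9,10,11,12,13,14,15,17,18,19,20,21,22,23,24,25,26,27,28,29,30,31: 11011011011001010100010001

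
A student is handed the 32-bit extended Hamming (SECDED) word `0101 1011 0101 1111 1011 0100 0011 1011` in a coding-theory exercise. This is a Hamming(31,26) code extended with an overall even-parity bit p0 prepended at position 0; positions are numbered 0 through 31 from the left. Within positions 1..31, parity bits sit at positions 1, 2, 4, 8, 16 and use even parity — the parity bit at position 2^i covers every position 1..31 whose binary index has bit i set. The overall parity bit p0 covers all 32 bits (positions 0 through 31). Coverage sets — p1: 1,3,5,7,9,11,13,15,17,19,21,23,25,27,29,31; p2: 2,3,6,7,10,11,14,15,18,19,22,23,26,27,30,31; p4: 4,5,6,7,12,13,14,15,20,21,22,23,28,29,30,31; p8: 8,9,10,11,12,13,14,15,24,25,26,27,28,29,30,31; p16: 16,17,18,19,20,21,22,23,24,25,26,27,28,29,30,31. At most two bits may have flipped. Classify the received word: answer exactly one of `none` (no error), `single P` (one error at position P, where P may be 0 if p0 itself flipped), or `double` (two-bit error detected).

s1: b1⊕b3⊕b5⊕b7⊕b9⊕b11⊕b13⊕b15⊕b17⊕b19⊕b21⊕b23⊕b25⊕b27⊕b29⊕b31 = 1⊕1⊕0⊕1⊕1⊕1⊕1⊕1⊕0⊕1⊕1⊕0⊕0⊕1⊕0⊕1 = 1
s2: b2⊕b3⊕b6⊕b7⊕b10⊕b11⊕b14⊕b15⊕b18⊕b19⊕b22⊕b23⊕b26⊕b27⊕b30⊕b31 = 0⊕1⊕1⊕1⊕0⊕1⊕1⊕1⊕1⊕1⊕0⊕0⊕1⊕1⊕1⊕1 = 0
s4: b4⊕b5⊕b6⊕b7⊕b12⊕b13⊕b14⊕b15⊕b20⊕b21⊕b22⊕b23⊕b28⊕b29⊕b30⊕b31 = 1⊕0⊕1⊕1⊕1⊕1⊕1⊕1⊕0⊕1⊕0⊕0⊕1⊕0⊕1⊕1 = 1
s8: b8⊕b9⊕b10⊕b11⊕b12⊕b13⊕b14⊕b15⊕b24⊕b25⊕b26⊕b27⊕b28⊕b29⊕b30⊕b31 = 0⊕1⊕0⊕1⊕1⊕1⊕1⊕1⊕0⊕0⊕1⊕1⊕1⊕0⊕1⊕1 = 1
s16: b16⊕b17⊕b18⊕b19⊕b20⊕b21⊕b22⊕b23⊕b24⊕b25⊕b26⊕b27⊕b28⊕b29⊕b30⊕b31 = 1⊕0⊕1⊕1⊕0⊕1⊕0⊕0⊕0⊕0⊕1⊕1⊕1⊕0⊕1⊕1 = 1
Syndrome (s16...s1) = 11101 → position 29.
Overall parity (XOR of all 32 bits, including p0): 0⊕1⊕0⊕1⊕1⊕0⊕1⊕1⊕0⊕1⊕0⊕1⊕1⊕1⊕1⊕1⊕1⊕0⊕1⊕1⊕0⊕1⊕0⊕0⊕0⊕0⊕1⊕1⊕1⊕0⊕1⊕1 = 0
Overall=0, syndrome position=29 → double-bit error detected (uncorrectable).

double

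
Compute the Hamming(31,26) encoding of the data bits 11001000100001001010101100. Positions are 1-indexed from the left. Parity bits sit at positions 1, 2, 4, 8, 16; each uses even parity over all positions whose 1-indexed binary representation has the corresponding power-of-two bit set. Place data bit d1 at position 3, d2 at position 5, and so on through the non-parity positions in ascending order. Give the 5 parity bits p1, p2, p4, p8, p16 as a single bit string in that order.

Place data bits at non-power-of-two positions: b3=1, b5=1, b6=0, b7=0, b9=1, b10=0, b11=0, b12=0, b13=1, b14=0, b15=0, b17=0, b18=0, b19=1, b20=0, b21=0, b22=1, b23=0, b24=1, b25=0, b26=1, b27=0, b28=1, b29=1, b30=0, b31=0.
p1 = XOR of data positions {3,5,7,9,11,13,15,17,19,21,23,25,27,29,31} = 1⊕1⊕0⊕1⊕0⊕1⊕0⊕0⊕1⊕0⊕0⊕0⊕0⊕1⊕0 = 0
p2 = XOR of data positions {3,6,7,10,11,14,15,18,19,22,23,26,27,30,31} = 1⊕0⊕0⊕0⊕0⊕0⊕0⊕0⊕1⊕1⊕0⊕1⊕0⊕0⊕0 = 0
p4 = XOR of data positions {5,6,7,12,13,14,15,20,21,22,23,28,29,30,31} = 1⊕0⊕0⊕0⊕1⊕0⊕0⊕0⊕0⊕1⊕0⊕1⊕1⊕0⊕0 = 1
p8 = XOR of data positions {9,10,11,12,13,14,15,24,25,26,27,28,29,30,31} = 1⊕0⊕0⊕0⊕1⊕0⊕0⊕1⊕0⊕1⊕0⊕1⊕1⊕0⊕0 = 0
p16 = XOR of data positions {17,18,19,20,21,22,23,24,25,26,27,28,29,30,31} = 0⊕0⊕1⊕0⊕0⊕1⊕0⊕1⊕0⊕1⊕0⊕1⊕1⊕0⊕0 = 0
Parity bits p1,p2,p4,p8,p16 = 00100

00100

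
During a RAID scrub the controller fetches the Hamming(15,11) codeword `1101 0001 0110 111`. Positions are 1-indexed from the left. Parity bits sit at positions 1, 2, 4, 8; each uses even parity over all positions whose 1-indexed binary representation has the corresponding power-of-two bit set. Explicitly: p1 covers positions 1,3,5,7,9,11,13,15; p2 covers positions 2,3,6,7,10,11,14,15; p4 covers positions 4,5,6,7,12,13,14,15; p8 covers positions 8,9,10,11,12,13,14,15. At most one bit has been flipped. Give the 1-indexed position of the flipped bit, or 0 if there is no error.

s1: b1⊕b3⊕b5⊕b7⊕b9⊕b11⊕b13⊕b15 = 1⊕0⊕0⊕0⊕0⊕1⊕1⊕1 = 0
s2: b2⊕b3⊕b6⊕b7⊕b10⊕b11⊕b14⊕b15 = 1⊕0⊕0⊕0⊕1⊕1⊕1⊕1 = 1
s4: b4⊕b5⊕b6⊕b7⊕b12⊕b13⊕b14⊕b15 = 1⊕0⊕0⊕0⊕0⊕1⊕1⊕1 = 0
s8: b8⊕b9⊕b10⊕b11⊕b12⊕b13⊕b14⊕b15 = 1⊕0⊕1⊕1⊕0⊕1⊕1⊕1 = 0
Syndrome (s8...s1) = 0010 → position 2.

2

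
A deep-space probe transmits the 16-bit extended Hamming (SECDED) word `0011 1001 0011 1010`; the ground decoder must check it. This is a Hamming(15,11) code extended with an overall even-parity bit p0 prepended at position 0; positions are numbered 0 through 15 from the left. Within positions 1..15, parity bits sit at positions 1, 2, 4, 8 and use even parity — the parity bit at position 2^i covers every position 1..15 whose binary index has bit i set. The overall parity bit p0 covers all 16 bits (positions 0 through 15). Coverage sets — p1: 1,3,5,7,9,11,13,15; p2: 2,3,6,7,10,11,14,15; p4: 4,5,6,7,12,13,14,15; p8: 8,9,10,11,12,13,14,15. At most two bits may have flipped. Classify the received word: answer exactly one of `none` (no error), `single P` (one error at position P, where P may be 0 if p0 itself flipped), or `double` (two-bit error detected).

s1: b1⊕b3⊕b5⊕b7⊕b9⊕b11⊕b13⊕b15 = 0⊕1⊕0⊕1⊕0⊕1⊕0⊕0 = 1
s2: b2⊕b3⊕b6⊕b7⊕b10⊕b11⊕b14⊕b15 = 1⊕1⊕0⊕1⊕1⊕1⊕1⊕0 = 0
s4: b4⊕b5⊕b6⊕b7⊕b12⊕b13⊕b14⊕b15 = 1⊕0⊕0⊕1⊕1⊕0⊕1⊕0 = 0
s8: b8⊕b9⊕b10⊕b11⊕b12⊕b13⊕b14⊕b15 = 0⊕0⊕1⊕1⊕1⊕0⊕1⊕0 = 0
Syndrome (s8...s1) = 0001 → position 1.
Overall parity (XOR of all 16 bits, including p0): 0⊕0⊕1⊕1⊕1⊕0⊕0⊕1⊕0⊕0⊕1⊕1⊕1⊕0⊕1⊕0 = 0
Overall=0, syndrome position=1 → double-bit error detected (uncorrectable).

double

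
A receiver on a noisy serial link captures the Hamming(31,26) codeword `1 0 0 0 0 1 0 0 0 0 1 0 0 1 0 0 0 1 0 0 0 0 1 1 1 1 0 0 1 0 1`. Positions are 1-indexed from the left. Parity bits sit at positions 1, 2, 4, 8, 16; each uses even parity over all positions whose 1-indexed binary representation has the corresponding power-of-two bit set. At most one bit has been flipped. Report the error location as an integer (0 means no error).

s1: b1⊕b3⊕b5⊕b7⊕b9⊕b11⊕b13⊕b15⊕b17⊕b19⊕b21⊕b23⊕b25⊕b27⊕b29⊕b31 = 1⊕0⊕0⊕0⊕0⊕1⊕0⊕0⊕0⊕0⊕0⊕1⊕1⊕0⊕1⊕1 = 0
s2: b2⊕b3⊕b6⊕b7⊕b10⊕b11⊕b14⊕b15⊕b18⊕b19⊕b22⊕b23⊕b26⊕b27⊕b30⊕b31 = 0⊕0⊕1⊕0⊕0⊕1⊕1⊕0⊕1⊕0⊕0⊕1⊕1⊕0⊕0⊕1 = 1
s4: b4⊕b5⊕b6⊕b7⊕b12⊕b13⊕b14⊕b15⊕b20⊕b21⊕b22⊕b23⊕b28⊕b29⊕b30⊕b31 = 0⊕0⊕1⊕0⊕0⊕0⊕1⊕0⊕0⊕0⊕0⊕1⊕0⊕1⊕0⊕1 = 1
s8: b8⊕b9⊕b10⊕b11⊕b12⊕b13⊕b14⊕b15⊕b24⊕b25⊕b26⊕b27⊕b28⊕b29⊕b30⊕b31 = 0⊕0⊕0⊕1⊕0⊕0⊕1⊕0⊕1⊕1⊕1⊕0⊕0⊕1⊕0⊕1 = 1
s16: b16⊕b17⊕b18⊕b19⊕b20⊕b21⊕b22⊕b23⊕b24⊕b25⊕b26⊕b27⊕b28⊕b29⊕b30⊕b31 = 0⊕0⊕1⊕0⊕0⊕0⊕0⊕1⊕1⊕1⊕1⊕0⊕0⊕1⊕0⊕1 = 1
Syndrome (s16...s1) = 11110 → position 30.

30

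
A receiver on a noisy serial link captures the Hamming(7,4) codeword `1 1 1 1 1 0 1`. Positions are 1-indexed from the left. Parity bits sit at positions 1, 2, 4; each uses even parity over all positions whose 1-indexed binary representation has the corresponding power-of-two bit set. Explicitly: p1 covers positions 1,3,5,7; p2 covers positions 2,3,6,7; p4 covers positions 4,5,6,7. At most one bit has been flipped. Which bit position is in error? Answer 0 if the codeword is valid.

6

s1: b1⊕b3⊕b5⊕b7 = 1⊕1⊕1⊕1 = 0
s2: b2⊕b3⊕b6⊕b7 = 1⊕1⊕0⊕1 = 1
s4: b4⊕b5⊕b6⊕b7 = 1⊕1⊕0⊕1 = 1
Syndrome (s4...s1) = 110 → position 6.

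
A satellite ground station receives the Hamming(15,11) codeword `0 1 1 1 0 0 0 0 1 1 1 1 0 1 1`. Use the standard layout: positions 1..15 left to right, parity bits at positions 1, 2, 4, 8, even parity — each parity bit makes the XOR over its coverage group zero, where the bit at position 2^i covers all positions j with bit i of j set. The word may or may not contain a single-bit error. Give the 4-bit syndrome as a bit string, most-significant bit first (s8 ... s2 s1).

0000

s1: b1⊕b3⊕b5⊕b7⊕b9⊕b11⊕b13⊕b15 = 0⊕1⊕0⊕0⊕1⊕1⊕0⊕1 = 0
s2: b2⊕b3⊕b6⊕b7⊕b10⊕b11⊕b14⊕b15 = 1⊕1⊕0⊕0⊕1⊕1⊕1⊕1 = 0
s4: b4⊕b5⊕b6⊕b7⊕b12⊕b13⊕b14⊕b15 = 1⊕0⊕0⊕0⊕1⊕0⊕1⊕1 = 0
s8: b8⊕b9⊕b10⊕b11⊕b12⊕b13⊕b14⊕b15 = 0⊕1⊕1⊕1⊕1⊕0⊕1⊕1 = 0
Syndrome (s8...s1) = 0000 → position 0 (no error).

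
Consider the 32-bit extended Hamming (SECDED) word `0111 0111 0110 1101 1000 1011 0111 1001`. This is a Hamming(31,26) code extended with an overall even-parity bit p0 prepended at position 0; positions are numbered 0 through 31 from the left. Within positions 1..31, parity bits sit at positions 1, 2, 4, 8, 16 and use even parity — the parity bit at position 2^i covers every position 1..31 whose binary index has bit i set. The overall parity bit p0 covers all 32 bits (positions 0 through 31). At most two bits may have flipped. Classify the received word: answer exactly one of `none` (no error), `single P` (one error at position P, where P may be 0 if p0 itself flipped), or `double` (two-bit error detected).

double

s1: b1⊕b3⊕b5⊕b7⊕b9⊕b11⊕b13⊕b15⊕b17⊕b19⊕b21⊕b23⊕b25⊕b27⊕b29⊕b31 = 1⊕1⊕1⊕1⊕1⊕0⊕1⊕1⊕0⊕0⊕0⊕1⊕1⊕1⊕0⊕1 = 1
s2: b2⊕b3⊕b6⊕b7⊕b10⊕b11⊕b14⊕b15⊕b18⊕b19⊕b22⊕b23⊕b26⊕b27⊕b30⊕b31 = 1⊕1⊕1⊕1⊕1⊕0⊕0⊕1⊕0⊕0⊕1⊕1⊕1⊕1⊕0⊕1 = 1
s4: b4⊕b5⊕b6⊕b7⊕b12⊕b13⊕b14⊕b15⊕b20⊕b21⊕b22⊕b23⊕b28⊕b29⊕b30⊕b31 = 0⊕1⊕1⊕1⊕1⊕1⊕0⊕1⊕1⊕0⊕1⊕1⊕1⊕0⊕0⊕1 = 1
s8: b8⊕b9⊕b10⊕b11⊕b12⊕b13⊕b14⊕b15⊕b24⊕b25⊕b26⊕b27⊕b28⊕b29⊕b30⊕b31 = 0⊕1⊕1⊕0⊕1⊕1⊕0⊕1⊕0⊕1⊕1⊕1⊕1⊕0⊕0⊕1 = 0
s16: b16⊕b17⊕b18⊕b19⊕b20⊕b21⊕b22⊕b23⊕b24⊕b25⊕b26⊕b27⊕b28⊕b29⊕b30⊕b31 = 1⊕0⊕0⊕0⊕1⊕0⊕1⊕1⊕0⊕1⊕1⊕1⊕1⊕0⊕0⊕1 = 1
Syndrome (s16...s1) = 10111 → position 23.
Overall parity (XOR of all 32 bits, including p0): 0⊕1⊕1⊕1⊕0⊕1⊕1⊕1⊕0⊕1⊕1⊕0⊕1⊕1⊕0⊕1⊕1⊕0⊕0⊕0⊕1⊕0⊕1⊕1⊕0⊕1⊕1⊕1⊕1⊕0⊕0⊕1 = 0
Overall=0, syndrome position=23 → double-bit error detected (uncorrectable).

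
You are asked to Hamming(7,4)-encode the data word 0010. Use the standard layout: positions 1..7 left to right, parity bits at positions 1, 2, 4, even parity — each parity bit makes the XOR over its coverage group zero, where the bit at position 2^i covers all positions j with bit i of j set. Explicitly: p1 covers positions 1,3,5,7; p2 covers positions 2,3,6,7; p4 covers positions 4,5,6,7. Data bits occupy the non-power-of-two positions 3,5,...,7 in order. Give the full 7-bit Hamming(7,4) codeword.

Place data bits at non-power-of-two positions: b3=0, b5=0, b6=1, b7=0.
p1 = XOR of data positions {3,5,7} = 0⊕0⊕0 = 0
p2 = XOR of data positions {3,6,7} = 0⊕1⊕0 = 1
p4 = XOR of data positions {5,6,7} = 0⊕1⊕0 = 1
Codeword b1..b7 = 0101010

0101010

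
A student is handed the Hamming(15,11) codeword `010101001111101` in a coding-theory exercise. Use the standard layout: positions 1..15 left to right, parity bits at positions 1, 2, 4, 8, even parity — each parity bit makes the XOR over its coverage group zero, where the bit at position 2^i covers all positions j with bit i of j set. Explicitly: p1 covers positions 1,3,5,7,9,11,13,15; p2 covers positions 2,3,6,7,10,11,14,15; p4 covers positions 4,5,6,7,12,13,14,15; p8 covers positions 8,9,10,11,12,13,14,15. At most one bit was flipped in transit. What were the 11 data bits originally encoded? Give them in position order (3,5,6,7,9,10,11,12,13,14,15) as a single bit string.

s1: b1⊕b3⊕b5⊕b7⊕b9⊕b11⊕b13⊕b15 = 0⊕0⊕0⊕0⊕1⊕1⊕1⊕1 = 0
s2: b2⊕b3⊕b6⊕b7⊕b10⊕b11⊕b14⊕b15 = 1⊕0⊕1⊕0⊕1⊕1⊕0⊕1 = 1
s4: b4⊕b5⊕b6⊕b7⊕b12⊕b13⊕b14⊕b15 = 1⊕0⊕1⊕0⊕1⊕1⊕0⊕1 = 1
s8: b8⊕b9⊕b10⊕b11⊕b12⊕b13⊕b14⊕b15 = 0⊕1⊕1⊕1⊕1⊕1⊕0⊕1 = 0
Syndrome (s8...s1) = 0110 → position 6.
Flip bit 6: corrected codeword = 010100001111101
Data bits at positions 3,5,6,7,9,10,11,12,13,14,15: 00001111101

00001111101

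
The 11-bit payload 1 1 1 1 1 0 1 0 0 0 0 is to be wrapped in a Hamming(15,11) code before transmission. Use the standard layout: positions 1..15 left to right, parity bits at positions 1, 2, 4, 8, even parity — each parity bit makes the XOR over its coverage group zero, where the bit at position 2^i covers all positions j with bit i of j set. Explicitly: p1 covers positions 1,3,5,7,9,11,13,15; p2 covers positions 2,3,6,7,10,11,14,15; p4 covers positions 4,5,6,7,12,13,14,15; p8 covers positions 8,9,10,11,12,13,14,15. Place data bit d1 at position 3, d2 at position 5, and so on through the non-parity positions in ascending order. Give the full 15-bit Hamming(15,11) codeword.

101111101010000

Place data bits at non-power-of-two positions: b3=1, b5=1, b6=1, b7=1, b9=1, b10=0, b11=1, b12=0, b13=0, b14=0, b15=0.
p1 = XOR of data positions {3,5,7,9,11,13,15} = 1⊕1⊕1⊕1⊕1⊕0⊕0 = 1
p2 = XOR of data positions {3,6,7,10,11,14,15} = 1⊕1⊕1⊕0⊕1⊕0⊕0 = 0
p4 = XOR of data positions {5,6,7,12,13,14,15} = 1⊕1⊕1⊕0⊕0⊕0⊕0 = 1
p8 = XOR of data positions {9,10,11,12,13,14,15} = 1⊕0⊕1⊕0⊕0⊕0⊕0 = 0
Codeword b1..b15 = 101111101010000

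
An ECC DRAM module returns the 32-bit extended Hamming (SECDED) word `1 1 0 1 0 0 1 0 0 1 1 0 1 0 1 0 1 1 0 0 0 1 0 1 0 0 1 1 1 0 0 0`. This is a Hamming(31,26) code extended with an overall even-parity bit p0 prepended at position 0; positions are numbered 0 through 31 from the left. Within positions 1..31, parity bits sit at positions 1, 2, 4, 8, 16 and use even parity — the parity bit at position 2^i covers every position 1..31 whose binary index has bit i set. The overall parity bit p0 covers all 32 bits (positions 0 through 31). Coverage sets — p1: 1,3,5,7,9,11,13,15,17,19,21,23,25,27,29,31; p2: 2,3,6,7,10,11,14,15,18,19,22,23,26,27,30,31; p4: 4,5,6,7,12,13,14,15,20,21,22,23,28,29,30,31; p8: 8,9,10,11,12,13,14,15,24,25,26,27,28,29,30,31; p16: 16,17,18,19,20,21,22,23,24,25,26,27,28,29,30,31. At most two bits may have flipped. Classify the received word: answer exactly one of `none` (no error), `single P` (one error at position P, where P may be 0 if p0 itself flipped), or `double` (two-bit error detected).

single 27

s1: b1⊕b3⊕b5⊕b7⊕b9⊕b11⊕b13⊕b15⊕b17⊕b19⊕b21⊕b23⊕b25⊕b27⊕b29⊕b31 = 1⊕1⊕0⊕0⊕1⊕0⊕0⊕0⊕1⊕0⊕1⊕1⊕0⊕1⊕0⊕0 = 1
s2: b2⊕b3⊕b6⊕b7⊕b10⊕b11⊕b14⊕b15⊕b18⊕b19⊕b22⊕b23⊕b26⊕b27⊕b30⊕b31 = 0⊕1⊕1⊕0⊕1⊕0⊕1⊕0⊕0⊕0⊕0⊕1⊕1⊕1⊕0⊕0 = 1
s4: b4⊕b5⊕b6⊕b7⊕b12⊕b13⊕b14⊕b15⊕b20⊕b21⊕b22⊕b23⊕b28⊕b29⊕b30⊕b31 = 0⊕0⊕1⊕0⊕1⊕0⊕1⊕0⊕0⊕1⊕0⊕1⊕1⊕0⊕0⊕0 = 0
s8: b8⊕b9⊕b10⊕b11⊕b12⊕b13⊕b14⊕b15⊕b24⊕b25⊕b26⊕b27⊕b28⊕b29⊕b30⊕b31 = 0⊕1⊕1⊕0⊕1⊕0⊕1⊕0⊕0⊕0⊕1⊕1⊕1⊕0⊕0⊕0 = 1
s16: b16⊕b17⊕b18⊕b19⊕b20⊕b21⊕b22⊕b23⊕b24⊕b25⊕b26⊕b27⊕b28⊕b29⊕b30⊕b31 = 1⊕1⊕0⊕0⊕0⊕1⊕0⊕1⊕0⊕0⊕1⊕1⊕1⊕0⊕0⊕0 = 1
Syndrome (s16...s1) = 11011 → position 27.
Overall parity (XOR of all 32 bits, including p0): 1⊕1⊕0⊕1⊕0⊕0⊕1⊕0⊕0⊕1⊕1⊕0⊕1⊕0⊕1⊕0⊕1⊕1⊕0⊕0⊕0⊕1⊕0⊕1⊕0⊕0⊕1⊕1⊕1⊕0⊕0⊕0 = 1
Overall=1, syndrome position=27 → single-bit error at position 27.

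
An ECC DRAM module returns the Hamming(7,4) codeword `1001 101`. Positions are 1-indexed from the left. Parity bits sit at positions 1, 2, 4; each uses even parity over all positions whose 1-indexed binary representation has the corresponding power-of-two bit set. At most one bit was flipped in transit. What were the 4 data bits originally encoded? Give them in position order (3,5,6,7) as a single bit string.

s1: b1⊕b3⊕b5⊕b7 = 1⊕0⊕1⊕1 = 1
s2: b2⊕b3⊕b6⊕b7 = 0⊕0⊕0⊕1 = 1
s4: b4⊕b5⊕b6⊕b7 = 1⊕1⊕0⊕1 = 1
Syndrome (s4...s1) = 111 → position 7.
Flip bit 7: corrected codeword = 1001100
Data bits at positions 3,5,6,7: 0100

0100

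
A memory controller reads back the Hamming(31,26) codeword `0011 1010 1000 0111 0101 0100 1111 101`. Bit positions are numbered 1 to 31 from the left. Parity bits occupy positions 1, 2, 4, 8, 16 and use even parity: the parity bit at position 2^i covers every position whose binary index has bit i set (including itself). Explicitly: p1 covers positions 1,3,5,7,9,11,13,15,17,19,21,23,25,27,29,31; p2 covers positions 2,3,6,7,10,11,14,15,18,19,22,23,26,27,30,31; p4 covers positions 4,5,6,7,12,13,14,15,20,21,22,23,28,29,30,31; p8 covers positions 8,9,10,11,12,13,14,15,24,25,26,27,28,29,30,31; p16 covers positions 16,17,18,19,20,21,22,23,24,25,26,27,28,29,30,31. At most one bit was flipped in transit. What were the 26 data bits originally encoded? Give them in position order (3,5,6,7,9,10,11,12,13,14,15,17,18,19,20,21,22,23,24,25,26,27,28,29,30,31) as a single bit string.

s1: b1⊕b3⊕b5⊕b7⊕b9⊕b11⊕b13⊕b15⊕b17⊕b19⊕b21⊕b23⊕b25⊕b27⊕b29⊕b31 = 0⊕1⊕1⊕1⊕1⊕0⊕0⊕1⊕0⊕0⊕0⊕0⊕1⊕1⊕1⊕1 = 1
s2: b2⊕b3⊕b6⊕b7⊕b10⊕b11⊕b14⊕b15⊕b18⊕b19⊕b22⊕b23⊕b26⊕b27⊕b30⊕b31 = 0⊕1⊕0⊕1⊕0⊕0⊕1⊕1⊕1⊕0⊕1⊕0⊕1⊕1⊕0⊕1 = 1
s4: b4⊕b5⊕b6⊕b7⊕b12⊕b13⊕b14⊕b15⊕b20⊕b21⊕b22⊕b23⊕b28⊕b29⊕b30⊕b31 = 1⊕1⊕0⊕1⊕0⊕0⊕1⊕1⊕1⊕0⊕1⊕0⊕1⊕1⊕0⊕1 = 0
s8: b8⊕b9⊕b10⊕b11⊕b12⊕b13⊕b14⊕b15⊕b24⊕b25⊕b26⊕b27⊕b28⊕b29⊕b30⊕b31 = 0⊕1⊕0⊕0⊕0⊕0⊕1⊕1⊕0⊕1⊕1⊕1⊕1⊕1⊕0⊕1 = 1
s16: b16⊕b17⊕b18⊕b19⊕b20⊕b21⊕b22⊕b23⊕b24⊕b25⊕b26⊕b27⊕b28⊕b29⊕b30⊕b31 = 1⊕0⊕1⊕0⊕1⊕0⊕1⊕0⊕0⊕1⊕1⊕1⊕1⊕1⊕0⊕1 = 0
Syndrome (s16...s1) = 01011 → position 11.
Flip bit 11: corrected codeword = 0011101010100111010101001111101
Data bits at positions 3,5,6,7,9,10,11,12,13,14,15,17,18,19,20,21,22,23,24,25,26,27,28,29,30,31: 11011010011010101001111101

11011010011010101001111101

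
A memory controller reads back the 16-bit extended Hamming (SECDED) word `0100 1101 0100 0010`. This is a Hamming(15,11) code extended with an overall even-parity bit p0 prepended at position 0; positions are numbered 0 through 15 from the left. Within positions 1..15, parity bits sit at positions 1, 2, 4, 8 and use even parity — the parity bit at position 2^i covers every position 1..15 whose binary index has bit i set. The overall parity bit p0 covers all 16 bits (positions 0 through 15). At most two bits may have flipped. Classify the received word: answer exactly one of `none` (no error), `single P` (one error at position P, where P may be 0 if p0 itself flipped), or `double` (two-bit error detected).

s1: b1⊕b3⊕b5⊕b7⊕b9⊕b11⊕b13⊕b15 = 1⊕0⊕1⊕1⊕1⊕0⊕0⊕0 = 0
s2: b2⊕b3⊕b6⊕b7⊕b10⊕b11⊕b14⊕b15 = 0⊕0⊕0⊕1⊕0⊕0⊕1⊕0 = 0
s4: b4⊕b5⊕b6⊕b7⊕b12⊕b13⊕b14⊕b15 = 1⊕1⊕0⊕1⊕0⊕0⊕1⊕0 = 0
s8: b8⊕b9⊕b10⊕b11⊕b12⊕b13⊕b14⊕b15 = 0⊕1⊕0⊕0⊕0⊕0⊕1⊕0 = 0
Syndrome (s8...s1) = 0000 → position 0 (no error).
Overall parity (XOR of all 16 bits, including p0): 0⊕1⊕0⊕0⊕1⊕1⊕0⊕1⊕0⊕1⊕0⊕0⊕0⊕0⊕1⊕0 = 0
Overall=0, syndrome position=0 → no error.

none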